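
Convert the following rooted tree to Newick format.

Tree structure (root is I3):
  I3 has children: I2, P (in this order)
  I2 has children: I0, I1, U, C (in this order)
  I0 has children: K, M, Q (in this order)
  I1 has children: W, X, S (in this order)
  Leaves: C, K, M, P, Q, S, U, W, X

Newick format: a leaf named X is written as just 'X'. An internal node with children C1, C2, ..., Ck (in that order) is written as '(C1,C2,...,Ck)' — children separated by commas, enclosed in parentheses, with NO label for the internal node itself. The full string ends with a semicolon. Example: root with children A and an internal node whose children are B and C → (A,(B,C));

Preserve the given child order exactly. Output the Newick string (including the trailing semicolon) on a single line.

internal I3 with children ['I2', 'P']
  internal I2 with children ['I0', 'I1', 'U', 'C']
    internal I0 with children ['K', 'M', 'Q']
      leaf 'K' → 'K'
      leaf 'M' → 'M'
      leaf 'Q' → 'Q'
    → '(K,M,Q)'
    internal I1 with children ['W', 'X', 'S']
      leaf 'W' → 'W'
      leaf 'X' → 'X'
      leaf 'S' → 'S'
    → '(W,X,S)'
    leaf 'U' → 'U'
    leaf 'C' → 'C'
  → '((K,M,Q),(W,X,S),U,C)'
  leaf 'P' → 'P'
→ '(((K,M,Q),(W,X,S),U,C),P)'
Final: (((K,M,Q),(W,X,S),U,C),P);

Answer: (((K,M,Q),(W,X,S),U,C),P);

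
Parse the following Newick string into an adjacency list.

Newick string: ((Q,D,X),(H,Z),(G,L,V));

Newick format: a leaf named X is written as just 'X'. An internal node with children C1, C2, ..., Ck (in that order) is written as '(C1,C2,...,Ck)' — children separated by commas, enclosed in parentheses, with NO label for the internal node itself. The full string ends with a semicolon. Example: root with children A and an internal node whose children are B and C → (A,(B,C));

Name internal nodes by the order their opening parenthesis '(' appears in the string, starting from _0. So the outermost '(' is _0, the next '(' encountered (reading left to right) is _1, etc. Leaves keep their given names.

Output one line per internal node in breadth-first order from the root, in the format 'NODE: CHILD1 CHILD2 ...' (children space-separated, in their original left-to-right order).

Answer: _0: _1 _2 _3
_1: Q D X
_2: H Z
_3: G L V

Derivation:
Input: ((Q,D,X),(H,Z),(G,L,V));
Scanning left-to-right, naming '(' by encounter order:
  pos 0: '(' -> open internal node _0 (depth 1)
  pos 1: '(' -> open internal node _1 (depth 2)
  pos 7: ')' -> close internal node _1 (now at depth 1)
  pos 9: '(' -> open internal node _2 (depth 2)
  pos 13: ')' -> close internal node _2 (now at depth 1)
  pos 15: '(' -> open internal node _3 (depth 2)
  pos 21: ')' -> close internal node _3 (now at depth 1)
  pos 22: ')' -> close internal node _0 (now at depth 0)
Total internal nodes: 4
BFS adjacency from root:
  _0: _1 _2 _3
  _1: Q D X
  _2: H Z
  _3: G L V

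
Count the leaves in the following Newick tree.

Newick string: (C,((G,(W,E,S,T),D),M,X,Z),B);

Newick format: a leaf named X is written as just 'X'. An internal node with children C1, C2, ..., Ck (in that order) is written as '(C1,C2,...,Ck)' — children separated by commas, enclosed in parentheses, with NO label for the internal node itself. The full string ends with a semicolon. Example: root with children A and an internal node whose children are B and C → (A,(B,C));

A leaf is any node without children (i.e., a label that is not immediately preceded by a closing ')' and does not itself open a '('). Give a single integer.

Answer: 11

Derivation:
Newick: (C,((G,(W,E,S,T),D),M,X,Z),B);
Scan left-to-right; a leaf is any maximal label run not followed by '(':
  pos 1: leaf 'C' → count = 1
  pos 5: leaf 'G' → count = 2
  pos 8: leaf 'W' → count = 3
  pos 10: leaf 'E' → count = 4
  pos 12: leaf 'S' → count = 5
  pos 14: leaf 'T' → count = 6
  pos 17: leaf 'D' → count = 7
  pos 20: leaf 'M' → count = 8
  pos 22: leaf 'X' → count = 9
  pos 24: leaf 'Z' → count = 10
  pos 27: leaf 'B' → count = 11
Total leaves: 11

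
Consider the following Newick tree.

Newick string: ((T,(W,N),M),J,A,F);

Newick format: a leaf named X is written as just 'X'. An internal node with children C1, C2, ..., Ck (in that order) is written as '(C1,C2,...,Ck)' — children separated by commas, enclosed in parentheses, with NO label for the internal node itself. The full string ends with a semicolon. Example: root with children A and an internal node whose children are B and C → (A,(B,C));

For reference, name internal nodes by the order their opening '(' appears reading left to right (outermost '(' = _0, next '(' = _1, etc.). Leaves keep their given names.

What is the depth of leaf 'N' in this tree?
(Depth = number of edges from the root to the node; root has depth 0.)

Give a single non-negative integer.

Newick: ((T,(W,N),M),J,A,F);
Naming internals by '(' encounter order: outermost '(' = _0, next = _1, ...
Query node: N
Path from root: _0 -> _1 -> _2 -> N
Depth of N: 3 (number of edges from root)

Answer: 3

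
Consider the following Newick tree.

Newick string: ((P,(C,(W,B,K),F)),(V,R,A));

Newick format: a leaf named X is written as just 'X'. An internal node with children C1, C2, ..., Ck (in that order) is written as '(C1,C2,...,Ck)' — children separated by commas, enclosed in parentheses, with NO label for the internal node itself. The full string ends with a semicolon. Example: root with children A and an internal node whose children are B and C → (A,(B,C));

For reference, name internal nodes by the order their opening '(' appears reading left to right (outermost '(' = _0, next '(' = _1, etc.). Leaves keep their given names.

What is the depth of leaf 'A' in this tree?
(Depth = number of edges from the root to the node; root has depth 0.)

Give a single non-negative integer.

Answer: 2

Derivation:
Newick: ((P,(C,(W,B,K),F)),(V,R,A));
Naming internals by '(' encounter order: outermost '(' = _0, next = _1, ...
Query node: A
Path from root: _0 -> _4 -> A
Depth of A: 2 (number of edges from root)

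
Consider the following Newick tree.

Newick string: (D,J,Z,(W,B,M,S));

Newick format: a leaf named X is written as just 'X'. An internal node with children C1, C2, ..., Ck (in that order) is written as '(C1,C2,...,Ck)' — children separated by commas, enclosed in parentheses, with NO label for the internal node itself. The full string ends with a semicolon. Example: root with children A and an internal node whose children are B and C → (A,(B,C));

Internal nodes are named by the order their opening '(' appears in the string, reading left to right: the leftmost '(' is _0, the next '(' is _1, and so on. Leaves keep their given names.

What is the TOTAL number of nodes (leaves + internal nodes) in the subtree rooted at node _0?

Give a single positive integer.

Newick: (D,J,Z,(W,B,M,S));
Locate _0: it is the '(' at position 0 (the 1st '(' reading left to right).
Query: subtree rooted at _0
_0: subtree_size = 1 + 8
  D: subtree_size = 1 + 0
  J: subtree_size = 1 + 0
  Z: subtree_size = 1 + 0
  _1: subtree_size = 1 + 4
    W: subtree_size = 1 + 0
    B: subtree_size = 1 + 0
    M: subtree_size = 1 + 0
    S: subtree_size = 1 + 0
Total subtree size of _0: 9

Answer: 9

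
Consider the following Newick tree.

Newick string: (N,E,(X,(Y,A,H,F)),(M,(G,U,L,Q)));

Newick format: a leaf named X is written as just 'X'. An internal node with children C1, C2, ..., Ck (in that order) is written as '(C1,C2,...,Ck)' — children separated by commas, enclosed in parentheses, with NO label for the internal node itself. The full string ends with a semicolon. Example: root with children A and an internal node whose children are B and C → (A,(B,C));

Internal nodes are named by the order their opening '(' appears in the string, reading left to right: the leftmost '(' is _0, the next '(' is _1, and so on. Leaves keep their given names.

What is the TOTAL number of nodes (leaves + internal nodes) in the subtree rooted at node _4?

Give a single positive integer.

Newick: (N,E,(X,(Y,A,H,F)),(M,(G,U,L,Q)));
Locate _4: it is the '(' at position 22 (the 5th '(' reading left to right).
Query: subtree rooted at _4
_4: subtree_size = 1 + 4
  G: subtree_size = 1 + 0
  U: subtree_size = 1 + 0
  L: subtree_size = 1 + 0
  Q: subtree_size = 1 + 0
Total subtree size of _4: 5

Answer: 5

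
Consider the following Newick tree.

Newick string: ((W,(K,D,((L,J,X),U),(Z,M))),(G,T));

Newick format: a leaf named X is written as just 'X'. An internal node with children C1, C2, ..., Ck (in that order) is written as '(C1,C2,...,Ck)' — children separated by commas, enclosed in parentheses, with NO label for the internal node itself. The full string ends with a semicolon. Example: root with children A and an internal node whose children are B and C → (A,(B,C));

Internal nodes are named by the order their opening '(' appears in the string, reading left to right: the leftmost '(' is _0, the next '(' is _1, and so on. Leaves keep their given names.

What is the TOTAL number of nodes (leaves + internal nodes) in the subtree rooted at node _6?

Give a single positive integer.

Newick: ((W,(K,D,((L,J,X),U),(Z,M))),(G,T));
Locate _6: it is the '(' at position 29 (the 7th '(' reading left to right).
Query: subtree rooted at _6
_6: subtree_size = 1 + 2
  G: subtree_size = 1 + 0
  T: subtree_size = 1 + 0
Total subtree size of _6: 3

Answer: 3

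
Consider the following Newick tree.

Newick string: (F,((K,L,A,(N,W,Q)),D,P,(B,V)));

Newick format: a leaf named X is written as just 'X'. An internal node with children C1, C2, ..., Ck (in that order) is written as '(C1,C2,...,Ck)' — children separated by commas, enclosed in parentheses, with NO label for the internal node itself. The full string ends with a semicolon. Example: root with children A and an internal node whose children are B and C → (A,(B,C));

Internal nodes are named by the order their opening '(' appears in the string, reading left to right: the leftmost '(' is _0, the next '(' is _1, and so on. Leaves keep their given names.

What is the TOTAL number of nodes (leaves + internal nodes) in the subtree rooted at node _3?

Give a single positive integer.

Newick: (F,((K,L,A,(N,W,Q)),D,P,(B,V)));
Locate _3: it is the '(' at position 11 (the 4th '(' reading left to right).
Query: subtree rooted at _3
_3: subtree_size = 1 + 3
  N: subtree_size = 1 + 0
  W: subtree_size = 1 + 0
  Q: subtree_size = 1 + 0
Total subtree size of _3: 4

Answer: 4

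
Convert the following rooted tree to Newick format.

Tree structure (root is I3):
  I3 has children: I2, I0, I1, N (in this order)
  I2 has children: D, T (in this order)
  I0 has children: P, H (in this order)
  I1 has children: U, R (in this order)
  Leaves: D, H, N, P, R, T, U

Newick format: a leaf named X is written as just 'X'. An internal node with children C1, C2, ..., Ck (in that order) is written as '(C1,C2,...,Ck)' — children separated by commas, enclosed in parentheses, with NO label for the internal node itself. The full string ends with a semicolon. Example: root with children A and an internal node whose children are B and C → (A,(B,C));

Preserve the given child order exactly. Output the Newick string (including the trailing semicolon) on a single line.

internal I3 with children ['I2', 'I0', 'I1', 'N']
  internal I2 with children ['D', 'T']
    leaf 'D' → 'D'
    leaf 'T' → 'T'
  → '(D,T)'
  internal I0 with children ['P', 'H']
    leaf 'P' → 'P'
    leaf 'H' → 'H'
  → '(P,H)'
  internal I1 with children ['U', 'R']
    leaf 'U' → 'U'
    leaf 'R' → 'R'
  → '(U,R)'
  leaf 'N' → 'N'
→ '((D,T),(P,H),(U,R),N)'
Final: ((D,T),(P,H),(U,R),N);

Answer: ((D,T),(P,H),(U,R),N);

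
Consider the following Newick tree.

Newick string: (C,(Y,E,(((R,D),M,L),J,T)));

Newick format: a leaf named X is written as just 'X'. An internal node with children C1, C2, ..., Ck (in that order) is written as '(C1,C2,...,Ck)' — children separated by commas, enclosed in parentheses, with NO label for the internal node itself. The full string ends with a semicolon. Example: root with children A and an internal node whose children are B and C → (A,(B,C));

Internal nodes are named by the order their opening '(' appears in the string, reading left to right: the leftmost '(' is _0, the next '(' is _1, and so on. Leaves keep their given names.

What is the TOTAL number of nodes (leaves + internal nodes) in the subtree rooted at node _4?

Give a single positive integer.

Answer: 3

Derivation:
Newick: (C,(Y,E,(((R,D),M,L),J,T)));
Locate _4: it is the '(' at position 10 (the 5th '(' reading left to right).
Query: subtree rooted at _4
_4: subtree_size = 1 + 2
  R: subtree_size = 1 + 0
  D: subtree_size = 1 + 0
Total subtree size of _4: 3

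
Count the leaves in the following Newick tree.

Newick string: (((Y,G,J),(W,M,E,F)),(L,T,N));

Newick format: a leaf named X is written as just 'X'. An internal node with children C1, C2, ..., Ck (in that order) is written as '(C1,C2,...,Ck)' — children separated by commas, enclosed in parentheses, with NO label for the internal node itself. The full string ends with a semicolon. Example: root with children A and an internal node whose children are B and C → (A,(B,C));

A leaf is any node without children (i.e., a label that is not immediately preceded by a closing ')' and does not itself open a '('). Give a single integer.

Newick: (((Y,G,J),(W,M,E,F)),(L,T,N));
Scan left-to-right; a leaf is any maximal label run not followed by '(':
  pos 3: leaf 'Y' → count = 1
  pos 5: leaf 'G' → count = 2
  pos 7: leaf 'J' → count = 3
  pos 11: leaf 'W' → count = 4
  pos 13: leaf 'M' → count = 5
  pos 15: leaf 'E' → count = 6
  pos 17: leaf 'F' → count = 7
  pos 22: leaf 'L' → count = 8
  pos 24: leaf 'T' → count = 9
  pos 26: leaf 'N' → count = 10
Total leaves: 10

Answer: 10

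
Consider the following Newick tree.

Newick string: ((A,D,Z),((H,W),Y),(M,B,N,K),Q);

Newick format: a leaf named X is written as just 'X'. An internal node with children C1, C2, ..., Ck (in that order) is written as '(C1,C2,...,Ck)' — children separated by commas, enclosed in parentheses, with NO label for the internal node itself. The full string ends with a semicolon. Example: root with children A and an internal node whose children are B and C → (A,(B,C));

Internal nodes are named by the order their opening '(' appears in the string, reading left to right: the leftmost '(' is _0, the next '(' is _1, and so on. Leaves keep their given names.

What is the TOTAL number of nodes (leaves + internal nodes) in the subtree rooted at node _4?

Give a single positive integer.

Newick: ((A,D,Z),((H,W),Y),(M,B,N,K),Q);
Locate _4: it is the '(' at position 19 (the 5th '(' reading left to right).
Query: subtree rooted at _4
_4: subtree_size = 1 + 4
  M: subtree_size = 1 + 0
  B: subtree_size = 1 + 0
  N: subtree_size = 1 + 0
  K: subtree_size = 1 + 0
Total subtree size of _4: 5

Answer: 5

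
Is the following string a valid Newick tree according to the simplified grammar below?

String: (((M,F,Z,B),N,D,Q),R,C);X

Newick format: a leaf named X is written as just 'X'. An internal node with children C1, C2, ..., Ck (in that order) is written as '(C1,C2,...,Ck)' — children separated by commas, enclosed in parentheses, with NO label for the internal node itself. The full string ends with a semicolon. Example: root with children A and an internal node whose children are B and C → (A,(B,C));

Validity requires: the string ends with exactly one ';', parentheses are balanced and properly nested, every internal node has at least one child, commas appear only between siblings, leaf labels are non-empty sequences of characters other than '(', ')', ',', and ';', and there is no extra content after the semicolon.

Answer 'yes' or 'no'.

Answer: no

Derivation:
Input: (((M,F,Z,B),N,D,Q),R,C);X
Paren balance: 3 '(' vs 3 ')' OK
Ends with single ';': False
Full parse: FAILS (must end with ;)
Valid: False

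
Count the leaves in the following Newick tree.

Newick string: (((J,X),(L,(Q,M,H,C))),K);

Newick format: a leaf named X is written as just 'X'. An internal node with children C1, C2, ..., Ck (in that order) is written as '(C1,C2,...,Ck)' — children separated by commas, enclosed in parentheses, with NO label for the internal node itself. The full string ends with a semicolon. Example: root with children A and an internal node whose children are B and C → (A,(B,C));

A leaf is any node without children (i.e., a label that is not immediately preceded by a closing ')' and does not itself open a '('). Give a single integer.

Answer: 8

Derivation:
Newick: (((J,X),(L,(Q,M,H,C))),K);
Scan left-to-right; a leaf is any maximal label run not followed by '(':
  pos 3: leaf 'J' → count = 1
  pos 5: leaf 'X' → count = 2
  pos 9: leaf 'L' → count = 3
  pos 12: leaf 'Q' → count = 4
  pos 14: leaf 'M' → count = 5
  pos 16: leaf 'H' → count = 6
  pos 18: leaf 'C' → count = 7
  pos 23: leaf 'K' → count = 8
Total leaves: 8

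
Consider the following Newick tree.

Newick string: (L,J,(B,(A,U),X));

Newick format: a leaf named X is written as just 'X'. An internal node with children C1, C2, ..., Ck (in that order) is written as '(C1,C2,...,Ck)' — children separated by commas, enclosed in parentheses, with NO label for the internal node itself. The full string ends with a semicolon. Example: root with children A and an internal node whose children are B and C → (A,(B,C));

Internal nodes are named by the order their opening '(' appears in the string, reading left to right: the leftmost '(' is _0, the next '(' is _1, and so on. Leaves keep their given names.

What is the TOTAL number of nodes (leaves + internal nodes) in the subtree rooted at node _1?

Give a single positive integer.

Newick: (L,J,(B,(A,U),X));
Locate _1: it is the '(' at position 5 (the 2nd '(' reading left to right).
Query: subtree rooted at _1
_1: subtree_size = 1 + 5
  B: subtree_size = 1 + 0
  _2: subtree_size = 1 + 2
    A: subtree_size = 1 + 0
    U: subtree_size = 1 + 0
  X: subtree_size = 1 + 0
Total subtree size of _1: 6

Answer: 6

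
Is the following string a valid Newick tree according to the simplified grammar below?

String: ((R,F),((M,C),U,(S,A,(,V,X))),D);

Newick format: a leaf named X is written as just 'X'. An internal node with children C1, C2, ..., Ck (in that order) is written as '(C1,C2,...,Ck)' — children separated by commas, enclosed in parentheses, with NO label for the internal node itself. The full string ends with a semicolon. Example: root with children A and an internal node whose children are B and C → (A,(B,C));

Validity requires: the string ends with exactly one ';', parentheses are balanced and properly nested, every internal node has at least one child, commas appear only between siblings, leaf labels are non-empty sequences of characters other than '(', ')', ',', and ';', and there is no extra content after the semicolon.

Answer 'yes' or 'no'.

Answer: no

Derivation:
Input: ((R,F),((M,C),U,(S,A,(,V,X))),D);
Paren balance: 6 '(' vs 6 ')' OK
Ends with single ';': True
Full parse: FAILS (empty leaf label at pos 22)
Valid: False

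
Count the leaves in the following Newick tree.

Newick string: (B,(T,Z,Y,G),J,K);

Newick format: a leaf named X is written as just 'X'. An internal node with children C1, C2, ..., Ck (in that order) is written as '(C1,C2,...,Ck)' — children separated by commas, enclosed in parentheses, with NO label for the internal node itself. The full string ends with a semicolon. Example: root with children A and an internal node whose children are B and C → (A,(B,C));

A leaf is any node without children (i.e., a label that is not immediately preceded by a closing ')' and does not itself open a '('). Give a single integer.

Newick: (B,(T,Z,Y,G),J,K);
Scan left-to-right; a leaf is any maximal label run not followed by '(':
  pos 1: leaf 'B' → count = 1
  pos 4: leaf 'T' → count = 2
  pos 6: leaf 'Z' → count = 3
  pos 8: leaf 'Y' → count = 4
  pos 10: leaf 'G' → count = 5
  pos 13: leaf 'J' → count = 6
  pos 15: leaf 'K' → count = 7
Total leaves: 7

Answer: 7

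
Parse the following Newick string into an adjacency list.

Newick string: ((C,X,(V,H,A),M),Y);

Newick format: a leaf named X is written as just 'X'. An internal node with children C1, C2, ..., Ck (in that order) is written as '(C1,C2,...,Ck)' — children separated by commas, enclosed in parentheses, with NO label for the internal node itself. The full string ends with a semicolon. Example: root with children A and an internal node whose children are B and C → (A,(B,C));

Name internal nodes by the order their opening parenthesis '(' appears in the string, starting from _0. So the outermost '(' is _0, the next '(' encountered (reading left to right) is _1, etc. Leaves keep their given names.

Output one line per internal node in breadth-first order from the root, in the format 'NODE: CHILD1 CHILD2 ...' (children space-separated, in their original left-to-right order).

Input: ((C,X,(V,H,A),M),Y);
Scanning left-to-right, naming '(' by encounter order:
  pos 0: '(' -> open internal node _0 (depth 1)
  pos 1: '(' -> open internal node _1 (depth 2)
  pos 6: '(' -> open internal node _2 (depth 3)
  pos 12: ')' -> close internal node _2 (now at depth 2)
  pos 15: ')' -> close internal node _1 (now at depth 1)
  pos 18: ')' -> close internal node _0 (now at depth 0)
Total internal nodes: 3
BFS adjacency from root:
  _0: _1 Y
  _1: C X _2 M
  _2: V H A

Answer: _0: _1 Y
_1: C X _2 M
_2: V H A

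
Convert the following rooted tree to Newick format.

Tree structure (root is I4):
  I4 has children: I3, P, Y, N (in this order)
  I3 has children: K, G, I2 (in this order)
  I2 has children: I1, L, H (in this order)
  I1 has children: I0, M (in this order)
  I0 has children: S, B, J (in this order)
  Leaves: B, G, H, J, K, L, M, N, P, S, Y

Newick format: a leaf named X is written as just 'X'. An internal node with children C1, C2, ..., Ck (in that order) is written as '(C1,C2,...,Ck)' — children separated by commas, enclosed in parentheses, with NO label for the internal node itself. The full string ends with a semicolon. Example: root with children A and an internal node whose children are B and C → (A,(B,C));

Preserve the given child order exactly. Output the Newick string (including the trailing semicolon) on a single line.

Answer: ((K,G,(((S,B,J),M),L,H)),P,Y,N);

Derivation:
internal I4 with children ['I3', 'P', 'Y', 'N']
  internal I3 with children ['K', 'G', 'I2']
    leaf 'K' → 'K'
    leaf 'G' → 'G'
    internal I2 with children ['I1', 'L', 'H']
      internal I1 with children ['I0', 'M']
        internal I0 with children ['S', 'B', 'J']
          leaf 'S' → 'S'
          leaf 'B' → 'B'
          leaf 'J' → 'J'
        → '(S,B,J)'
        leaf 'M' → 'M'
      → '((S,B,J),M)'
      leaf 'L' → 'L'
      leaf 'H' → 'H'
    → '(((S,B,J),M),L,H)'
  → '(K,G,(((S,B,J),M),L,H))'
  leaf 'P' → 'P'
  leaf 'Y' → 'Y'
  leaf 'N' → 'N'
→ '((K,G,(((S,B,J),M),L,H)),P,Y,N)'
Final: ((K,G,(((S,B,J),M),L,H)),P,Y,N);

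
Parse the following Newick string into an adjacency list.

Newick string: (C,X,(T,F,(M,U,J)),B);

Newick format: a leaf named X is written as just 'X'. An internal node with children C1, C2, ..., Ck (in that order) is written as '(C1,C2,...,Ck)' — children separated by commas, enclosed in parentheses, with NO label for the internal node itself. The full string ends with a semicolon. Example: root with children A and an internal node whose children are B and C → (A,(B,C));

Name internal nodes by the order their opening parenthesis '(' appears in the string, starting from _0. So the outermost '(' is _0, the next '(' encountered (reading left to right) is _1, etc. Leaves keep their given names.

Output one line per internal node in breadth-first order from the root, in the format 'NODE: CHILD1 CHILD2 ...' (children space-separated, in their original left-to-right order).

Answer: _0: C X _1 B
_1: T F _2
_2: M U J

Derivation:
Input: (C,X,(T,F,(M,U,J)),B);
Scanning left-to-right, naming '(' by encounter order:
  pos 0: '(' -> open internal node _0 (depth 1)
  pos 5: '(' -> open internal node _1 (depth 2)
  pos 10: '(' -> open internal node _2 (depth 3)
  pos 16: ')' -> close internal node _2 (now at depth 2)
  pos 17: ')' -> close internal node _1 (now at depth 1)
  pos 20: ')' -> close internal node _0 (now at depth 0)
Total internal nodes: 3
BFS adjacency from root:
  _0: C X _1 B
  _1: T F _2
  _2: M U J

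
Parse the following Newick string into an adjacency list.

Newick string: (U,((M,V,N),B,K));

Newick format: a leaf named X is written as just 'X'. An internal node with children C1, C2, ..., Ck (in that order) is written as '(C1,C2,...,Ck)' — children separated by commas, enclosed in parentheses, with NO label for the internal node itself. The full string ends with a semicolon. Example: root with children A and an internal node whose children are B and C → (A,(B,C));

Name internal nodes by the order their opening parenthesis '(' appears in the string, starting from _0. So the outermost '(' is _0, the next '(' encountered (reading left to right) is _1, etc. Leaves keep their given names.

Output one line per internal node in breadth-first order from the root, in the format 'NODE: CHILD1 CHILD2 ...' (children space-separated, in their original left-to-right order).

Answer: _0: U _1
_1: _2 B K
_2: M V N

Derivation:
Input: (U,((M,V,N),B,K));
Scanning left-to-right, naming '(' by encounter order:
  pos 0: '(' -> open internal node _0 (depth 1)
  pos 3: '(' -> open internal node _1 (depth 2)
  pos 4: '(' -> open internal node _2 (depth 3)
  pos 10: ')' -> close internal node _2 (now at depth 2)
  pos 15: ')' -> close internal node _1 (now at depth 1)
  pos 16: ')' -> close internal node _0 (now at depth 0)
Total internal nodes: 3
BFS adjacency from root:
  _0: U _1
  _1: _2 B K
  _2: M V N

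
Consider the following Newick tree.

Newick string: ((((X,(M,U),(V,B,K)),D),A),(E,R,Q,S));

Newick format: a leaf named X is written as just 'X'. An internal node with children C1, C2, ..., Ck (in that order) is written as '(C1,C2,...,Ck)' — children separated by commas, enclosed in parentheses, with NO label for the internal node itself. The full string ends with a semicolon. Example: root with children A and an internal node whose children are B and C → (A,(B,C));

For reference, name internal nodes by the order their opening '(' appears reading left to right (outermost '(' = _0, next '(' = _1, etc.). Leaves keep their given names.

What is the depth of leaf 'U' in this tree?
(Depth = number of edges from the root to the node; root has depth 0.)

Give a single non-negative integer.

Answer: 5

Derivation:
Newick: ((((X,(M,U),(V,B,K)),D),A),(E,R,Q,S));
Naming internals by '(' encounter order: outermost '(' = _0, next = _1, ...
Query node: U
Path from root: _0 -> _1 -> _2 -> _3 -> _4 -> U
Depth of U: 5 (number of edges from root)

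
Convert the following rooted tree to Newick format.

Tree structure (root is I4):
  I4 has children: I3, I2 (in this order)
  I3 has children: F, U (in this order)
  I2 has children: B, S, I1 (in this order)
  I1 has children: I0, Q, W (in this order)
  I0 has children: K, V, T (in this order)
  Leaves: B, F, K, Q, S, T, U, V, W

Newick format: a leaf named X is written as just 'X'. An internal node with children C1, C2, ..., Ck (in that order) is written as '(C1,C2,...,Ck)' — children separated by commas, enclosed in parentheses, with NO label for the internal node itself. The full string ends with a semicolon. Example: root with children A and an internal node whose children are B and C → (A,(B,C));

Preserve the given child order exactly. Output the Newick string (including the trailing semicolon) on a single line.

internal I4 with children ['I3', 'I2']
  internal I3 with children ['F', 'U']
    leaf 'F' → 'F'
    leaf 'U' → 'U'
  → '(F,U)'
  internal I2 with children ['B', 'S', 'I1']
    leaf 'B' → 'B'
    leaf 'S' → 'S'
    internal I1 with children ['I0', 'Q', 'W']
      internal I0 with children ['K', 'V', 'T']
        leaf 'K' → 'K'
        leaf 'V' → 'V'
        leaf 'T' → 'T'
      → '(K,V,T)'
      leaf 'Q' → 'Q'
      leaf 'W' → 'W'
    → '((K,V,T),Q,W)'
  → '(B,S,((K,V,T),Q,W))'
→ '((F,U),(B,S,((K,V,T),Q,W)))'
Final: ((F,U),(B,S,((K,V,T),Q,W)));

Answer: ((F,U),(B,S,((K,V,T),Q,W)));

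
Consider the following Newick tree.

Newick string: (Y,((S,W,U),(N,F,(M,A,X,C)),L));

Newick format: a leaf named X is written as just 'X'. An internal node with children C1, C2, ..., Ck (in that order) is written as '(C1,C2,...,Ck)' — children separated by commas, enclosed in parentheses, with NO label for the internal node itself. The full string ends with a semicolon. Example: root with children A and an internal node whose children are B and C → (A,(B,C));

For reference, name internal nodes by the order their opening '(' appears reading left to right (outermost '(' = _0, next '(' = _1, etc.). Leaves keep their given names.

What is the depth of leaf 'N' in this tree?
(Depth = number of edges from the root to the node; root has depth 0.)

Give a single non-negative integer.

Newick: (Y,((S,W,U),(N,F,(M,A,X,C)),L));
Naming internals by '(' encounter order: outermost '(' = _0, next = _1, ...
Query node: N
Path from root: _0 -> _1 -> _3 -> N
Depth of N: 3 (number of edges from root)

Answer: 3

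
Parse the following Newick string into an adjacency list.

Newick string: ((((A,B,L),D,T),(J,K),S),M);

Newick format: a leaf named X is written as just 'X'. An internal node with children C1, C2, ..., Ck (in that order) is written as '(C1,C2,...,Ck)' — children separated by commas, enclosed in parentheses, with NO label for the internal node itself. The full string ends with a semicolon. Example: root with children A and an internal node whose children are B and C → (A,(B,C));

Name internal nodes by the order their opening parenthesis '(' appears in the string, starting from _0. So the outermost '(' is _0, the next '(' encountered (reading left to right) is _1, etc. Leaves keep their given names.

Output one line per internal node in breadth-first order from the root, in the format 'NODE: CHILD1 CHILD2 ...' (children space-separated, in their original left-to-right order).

Answer: _0: _1 M
_1: _2 _4 S
_2: _3 D T
_4: J K
_3: A B L

Derivation:
Input: ((((A,B,L),D,T),(J,K),S),M);
Scanning left-to-right, naming '(' by encounter order:
  pos 0: '(' -> open internal node _0 (depth 1)
  pos 1: '(' -> open internal node _1 (depth 2)
  pos 2: '(' -> open internal node _2 (depth 3)
  pos 3: '(' -> open internal node _3 (depth 4)
  pos 9: ')' -> close internal node _3 (now at depth 3)
  pos 14: ')' -> close internal node _2 (now at depth 2)
  pos 16: '(' -> open internal node _4 (depth 3)
  pos 20: ')' -> close internal node _4 (now at depth 2)
  pos 23: ')' -> close internal node _1 (now at depth 1)
  pos 26: ')' -> close internal node _0 (now at depth 0)
Total internal nodes: 5
BFS adjacency from root:
  _0: _1 M
  _1: _2 _4 S
  _2: _3 D T
  _4: J K
  _3: A B L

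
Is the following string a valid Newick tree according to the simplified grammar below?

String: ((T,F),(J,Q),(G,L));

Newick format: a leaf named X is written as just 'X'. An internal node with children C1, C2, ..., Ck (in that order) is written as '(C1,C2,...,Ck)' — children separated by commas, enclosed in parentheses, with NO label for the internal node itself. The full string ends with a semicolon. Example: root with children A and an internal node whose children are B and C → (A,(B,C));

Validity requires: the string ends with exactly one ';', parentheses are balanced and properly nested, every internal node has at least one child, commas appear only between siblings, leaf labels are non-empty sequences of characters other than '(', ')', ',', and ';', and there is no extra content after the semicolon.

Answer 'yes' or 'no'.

Answer: yes

Derivation:
Input: ((T,F),(J,Q),(G,L));
Paren balance: 4 '(' vs 4 ')' OK
Ends with single ';': True
Full parse: OK
Valid: True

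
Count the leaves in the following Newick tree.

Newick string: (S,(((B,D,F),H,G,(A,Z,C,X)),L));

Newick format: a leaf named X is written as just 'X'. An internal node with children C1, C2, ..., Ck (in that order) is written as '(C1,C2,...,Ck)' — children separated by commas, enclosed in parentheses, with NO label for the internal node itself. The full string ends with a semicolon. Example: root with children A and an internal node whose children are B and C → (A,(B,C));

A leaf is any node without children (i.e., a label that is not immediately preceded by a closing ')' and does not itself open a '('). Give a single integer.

Answer: 11

Derivation:
Newick: (S,(((B,D,F),H,G,(A,Z,C,X)),L));
Scan left-to-right; a leaf is any maximal label run not followed by '(':
  pos 1: leaf 'S' → count = 1
  pos 6: leaf 'B' → count = 2
  pos 8: leaf 'D' → count = 3
  pos 10: leaf 'F' → count = 4
  pos 13: leaf 'H' → count = 5
  pos 15: leaf 'G' → count = 6
  pos 18: leaf 'A' → count = 7
  pos 20: leaf 'Z' → count = 8
  pos 22: leaf 'C' → count = 9
  pos 24: leaf 'X' → count = 10
  pos 28: leaf 'L' → count = 11
Total leaves: 11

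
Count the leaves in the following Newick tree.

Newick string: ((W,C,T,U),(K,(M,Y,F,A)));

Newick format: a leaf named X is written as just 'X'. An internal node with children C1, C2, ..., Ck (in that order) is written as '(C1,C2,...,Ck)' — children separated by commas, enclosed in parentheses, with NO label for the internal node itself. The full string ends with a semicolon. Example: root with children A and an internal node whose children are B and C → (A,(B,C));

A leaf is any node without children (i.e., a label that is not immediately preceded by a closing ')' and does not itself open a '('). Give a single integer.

Newick: ((W,C,T,U),(K,(M,Y,F,A)));
Scan left-to-right; a leaf is any maximal label run not followed by '(':
  pos 2: leaf 'W' → count = 1
  pos 4: leaf 'C' → count = 2
  pos 6: leaf 'T' → count = 3
  pos 8: leaf 'U' → count = 4
  pos 12: leaf 'K' → count = 5
  pos 15: leaf 'M' → count = 6
  pos 17: leaf 'Y' → count = 7
  pos 19: leaf 'F' → count = 8
  pos 21: leaf 'A' → count = 9
Total leaves: 9

Answer: 9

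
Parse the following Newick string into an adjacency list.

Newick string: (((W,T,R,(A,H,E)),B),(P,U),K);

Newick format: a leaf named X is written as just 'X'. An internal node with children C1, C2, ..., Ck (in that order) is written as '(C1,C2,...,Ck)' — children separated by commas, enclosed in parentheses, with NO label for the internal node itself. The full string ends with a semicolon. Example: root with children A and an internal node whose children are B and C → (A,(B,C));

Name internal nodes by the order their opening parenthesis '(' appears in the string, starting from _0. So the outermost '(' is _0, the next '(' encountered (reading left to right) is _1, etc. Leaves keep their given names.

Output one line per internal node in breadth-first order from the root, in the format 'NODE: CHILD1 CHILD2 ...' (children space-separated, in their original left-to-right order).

Input: (((W,T,R,(A,H,E)),B),(P,U),K);
Scanning left-to-right, naming '(' by encounter order:
  pos 0: '(' -> open internal node _0 (depth 1)
  pos 1: '(' -> open internal node _1 (depth 2)
  pos 2: '(' -> open internal node _2 (depth 3)
  pos 9: '(' -> open internal node _3 (depth 4)
  pos 15: ')' -> close internal node _3 (now at depth 3)
  pos 16: ')' -> close internal node _2 (now at depth 2)
  pos 19: ')' -> close internal node _1 (now at depth 1)
  pos 21: '(' -> open internal node _4 (depth 2)
  pos 25: ')' -> close internal node _4 (now at depth 1)
  pos 28: ')' -> close internal node _0 (now at depth 0)
Total internal nodes: 5
BFS adjacency from root:
  _0: _1 _4 K
  _1: _2 B
  _4: P U
  _2: W T R _3
  _3: A H E

Answer: _0: _1 _4 K
_1: _2 B
_4: P U
_2: W T R _3
_3: A H E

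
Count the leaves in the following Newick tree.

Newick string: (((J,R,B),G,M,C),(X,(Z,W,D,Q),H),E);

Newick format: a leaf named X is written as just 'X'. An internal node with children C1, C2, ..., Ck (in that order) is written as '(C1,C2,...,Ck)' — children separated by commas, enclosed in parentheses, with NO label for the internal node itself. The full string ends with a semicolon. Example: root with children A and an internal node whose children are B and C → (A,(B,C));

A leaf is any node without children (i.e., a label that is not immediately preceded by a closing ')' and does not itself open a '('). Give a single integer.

Answer: 13

Derivation:
Newick: (((J,R,B),G,M,C),(X,(Z,W,D,Q),H),E);
Scan left-to-right; a leaf is any maximal label run not followed by '(':
  pos 3: leaf 'J' → count = 1
  pos 5: leaf 'R' → count = 2
  pos 7: leaf 'B' → count = 3
  pos 10: leaf 'G' → count = 4
  pos 12: leaf 'M' → count = 5
  pos 14: leaf 'C' → count = 6
  pos 18: leaf 'X' → count = 7
  pos 21: leaf 'Z' → count = 8
  pos 23: leaf 'W' → count = 9
  pos 25: leaf 'D' → count = 10
  pos 27: leaf 'Q' → count = 11
  pos 30: leaf 'H' → count = 12
  pos 33: leaf 'E' → count = 13
Total leaves: 13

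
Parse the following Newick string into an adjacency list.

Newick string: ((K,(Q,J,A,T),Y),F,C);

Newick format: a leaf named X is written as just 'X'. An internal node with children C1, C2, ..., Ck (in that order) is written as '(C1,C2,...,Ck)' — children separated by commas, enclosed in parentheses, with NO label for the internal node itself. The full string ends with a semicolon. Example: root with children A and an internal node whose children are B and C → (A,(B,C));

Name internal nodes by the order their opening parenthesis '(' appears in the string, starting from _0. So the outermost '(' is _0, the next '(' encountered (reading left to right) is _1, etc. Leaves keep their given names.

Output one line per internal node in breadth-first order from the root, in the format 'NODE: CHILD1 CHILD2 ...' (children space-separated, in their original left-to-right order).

Answer: _0: _1 F C
_1: K _2 Y
_2: Q J A T

Derivation:
Input: ((K,(Q,J,A,T),Y),F,C);
Scanning left-to-right, naming '(' by encounter order:
  pos 0: '(' -> open internal node _0 (depth 1)
  pos 1: '(' -> open internal node _1 (depth 2)
  pos 4: '(' -> open internal node _2 (depth 3)
  pos 12: ')' -> close internal node _2 (now at depth 2)
  pos 15: ')' -> close internal node _1 (now at depth 1)
  pos 20: ')' -> close internal node _0 (now at depth 0)
Total internal nodes: 3
BFS adjacency from root:
  _0: _1 F C
  _1: K _2 Y
  _2: Q J A T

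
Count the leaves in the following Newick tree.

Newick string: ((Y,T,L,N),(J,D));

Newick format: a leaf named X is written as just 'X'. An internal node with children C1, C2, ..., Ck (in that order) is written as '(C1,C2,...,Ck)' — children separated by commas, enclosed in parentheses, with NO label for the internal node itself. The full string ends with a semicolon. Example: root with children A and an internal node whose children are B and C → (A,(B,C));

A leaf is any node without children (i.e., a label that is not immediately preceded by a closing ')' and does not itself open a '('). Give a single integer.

Newick: ((Y,T,L,N),(J,D));
Scan left-to-right; a leaf is any maximal label run not followed by '(':
  pos 2: leaf 'Y' → count = 1
  pos 4: leaf 'T' → count = 2
  pos 6: leaf 'L' → count = 3
  pos 8: leaf 'N' → count = 4
  pos 12: leaf 'J' → count = 5
  pos 14: leaf 'D' → count = 6
Total leaves: 6

Answer: 6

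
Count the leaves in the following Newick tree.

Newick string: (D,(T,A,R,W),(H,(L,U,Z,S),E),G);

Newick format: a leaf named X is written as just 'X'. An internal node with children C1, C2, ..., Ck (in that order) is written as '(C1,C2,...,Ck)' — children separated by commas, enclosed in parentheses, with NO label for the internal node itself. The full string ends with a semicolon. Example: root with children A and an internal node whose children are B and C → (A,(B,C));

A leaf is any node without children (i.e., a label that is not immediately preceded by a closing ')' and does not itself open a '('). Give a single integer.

Answer: 12

Derivation:
Newick: (D,(T,A,R,W),(H,(L,U,Z,S),E),G);
Scan left-to-right; a leaf is any maximal label run not followed by '(':
  pos 1: leaf 'D' → count = 1
  pos 4: leaf 'T' → count = 2
  pos 6: leaf 'A' → count = 3
  pos 8: leaf 'R' → count = 4
  pos 10: leaf 'W' → count = 5
  pos 14: leaf 'H' → count = 6
  pos 17: leaf 'L' → count = 7
  pos 19: leaf 'U' → count = 8
  pos 21: leaf 'Z' → count = 9
  pos 23: leaf 'S' → count = 10
  pos 26: leaf 'E' → count = 11
  pos 29: leaf 'G' → count = 12
Total leaves: 12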